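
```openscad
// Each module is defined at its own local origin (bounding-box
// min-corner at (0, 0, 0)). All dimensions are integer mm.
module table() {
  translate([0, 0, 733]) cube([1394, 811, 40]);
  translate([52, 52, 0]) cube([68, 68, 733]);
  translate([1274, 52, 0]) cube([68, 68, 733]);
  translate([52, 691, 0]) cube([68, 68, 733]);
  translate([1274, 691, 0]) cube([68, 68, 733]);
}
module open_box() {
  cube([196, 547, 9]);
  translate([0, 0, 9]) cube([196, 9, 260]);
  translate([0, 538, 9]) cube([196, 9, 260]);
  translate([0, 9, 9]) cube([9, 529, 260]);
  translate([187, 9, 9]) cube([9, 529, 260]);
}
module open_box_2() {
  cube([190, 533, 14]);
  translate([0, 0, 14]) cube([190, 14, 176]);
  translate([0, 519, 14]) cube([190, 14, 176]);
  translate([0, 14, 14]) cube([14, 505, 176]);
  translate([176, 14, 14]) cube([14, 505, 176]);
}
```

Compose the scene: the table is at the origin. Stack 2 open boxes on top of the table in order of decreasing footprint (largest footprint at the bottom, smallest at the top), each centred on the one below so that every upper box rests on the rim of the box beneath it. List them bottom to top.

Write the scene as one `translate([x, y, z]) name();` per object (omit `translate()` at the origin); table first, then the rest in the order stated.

table();
translate([599, 132, 773]) open_box();
translate([602, 139, 1042]) open_box_2();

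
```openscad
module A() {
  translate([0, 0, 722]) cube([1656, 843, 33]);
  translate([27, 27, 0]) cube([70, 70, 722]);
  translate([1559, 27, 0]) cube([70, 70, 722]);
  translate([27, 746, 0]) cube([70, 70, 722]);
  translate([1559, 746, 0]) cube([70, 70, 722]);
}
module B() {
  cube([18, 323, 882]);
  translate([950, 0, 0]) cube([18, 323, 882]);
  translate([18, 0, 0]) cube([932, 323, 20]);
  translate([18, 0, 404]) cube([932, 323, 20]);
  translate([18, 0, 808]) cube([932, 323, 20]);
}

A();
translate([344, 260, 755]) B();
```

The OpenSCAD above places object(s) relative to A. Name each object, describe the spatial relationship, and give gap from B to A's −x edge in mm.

A is a table. B is a bookshelf. The bookshelf is on top of the table, centred. The gap from the bookshelf to the table's −x edge is 344 mm.

The bookshelf's min-x is at 344; the table's min-x is 0; gap = 344 mm.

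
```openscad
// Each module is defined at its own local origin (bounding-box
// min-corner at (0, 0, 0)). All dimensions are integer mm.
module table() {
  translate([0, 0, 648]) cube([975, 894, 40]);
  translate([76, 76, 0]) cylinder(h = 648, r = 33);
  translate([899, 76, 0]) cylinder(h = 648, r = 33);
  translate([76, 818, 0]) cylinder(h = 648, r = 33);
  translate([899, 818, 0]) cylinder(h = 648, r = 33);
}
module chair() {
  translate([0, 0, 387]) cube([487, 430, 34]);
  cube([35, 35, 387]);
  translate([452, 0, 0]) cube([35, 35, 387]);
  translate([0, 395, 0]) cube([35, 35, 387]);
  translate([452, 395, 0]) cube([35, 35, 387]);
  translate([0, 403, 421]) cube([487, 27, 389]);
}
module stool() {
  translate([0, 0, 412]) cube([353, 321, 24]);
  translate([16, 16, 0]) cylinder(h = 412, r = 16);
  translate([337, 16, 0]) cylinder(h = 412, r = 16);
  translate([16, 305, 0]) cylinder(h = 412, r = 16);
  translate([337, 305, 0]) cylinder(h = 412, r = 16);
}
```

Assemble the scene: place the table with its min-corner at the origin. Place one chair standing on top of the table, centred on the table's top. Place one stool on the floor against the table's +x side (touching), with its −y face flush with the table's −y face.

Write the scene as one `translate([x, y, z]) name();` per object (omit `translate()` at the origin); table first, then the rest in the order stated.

table();
translate([244, 232, 688]) chair();
translate([975, 0, 0]) stool();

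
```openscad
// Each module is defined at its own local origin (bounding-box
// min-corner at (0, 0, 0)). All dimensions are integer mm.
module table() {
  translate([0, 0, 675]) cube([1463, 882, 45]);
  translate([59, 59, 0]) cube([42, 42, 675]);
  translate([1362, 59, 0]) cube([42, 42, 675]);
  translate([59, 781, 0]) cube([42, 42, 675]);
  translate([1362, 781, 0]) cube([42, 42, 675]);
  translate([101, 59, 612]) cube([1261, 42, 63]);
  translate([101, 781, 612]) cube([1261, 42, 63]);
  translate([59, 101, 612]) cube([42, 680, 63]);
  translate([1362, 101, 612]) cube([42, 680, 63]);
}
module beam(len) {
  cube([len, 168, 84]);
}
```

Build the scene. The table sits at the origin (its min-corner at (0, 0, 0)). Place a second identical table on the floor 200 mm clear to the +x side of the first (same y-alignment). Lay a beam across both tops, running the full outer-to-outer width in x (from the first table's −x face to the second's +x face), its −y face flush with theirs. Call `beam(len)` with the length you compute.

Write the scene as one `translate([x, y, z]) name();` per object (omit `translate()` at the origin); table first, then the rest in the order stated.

table();
translate([1663, 0, 0]) table();
translate([0, 0, 720]) beam(3126);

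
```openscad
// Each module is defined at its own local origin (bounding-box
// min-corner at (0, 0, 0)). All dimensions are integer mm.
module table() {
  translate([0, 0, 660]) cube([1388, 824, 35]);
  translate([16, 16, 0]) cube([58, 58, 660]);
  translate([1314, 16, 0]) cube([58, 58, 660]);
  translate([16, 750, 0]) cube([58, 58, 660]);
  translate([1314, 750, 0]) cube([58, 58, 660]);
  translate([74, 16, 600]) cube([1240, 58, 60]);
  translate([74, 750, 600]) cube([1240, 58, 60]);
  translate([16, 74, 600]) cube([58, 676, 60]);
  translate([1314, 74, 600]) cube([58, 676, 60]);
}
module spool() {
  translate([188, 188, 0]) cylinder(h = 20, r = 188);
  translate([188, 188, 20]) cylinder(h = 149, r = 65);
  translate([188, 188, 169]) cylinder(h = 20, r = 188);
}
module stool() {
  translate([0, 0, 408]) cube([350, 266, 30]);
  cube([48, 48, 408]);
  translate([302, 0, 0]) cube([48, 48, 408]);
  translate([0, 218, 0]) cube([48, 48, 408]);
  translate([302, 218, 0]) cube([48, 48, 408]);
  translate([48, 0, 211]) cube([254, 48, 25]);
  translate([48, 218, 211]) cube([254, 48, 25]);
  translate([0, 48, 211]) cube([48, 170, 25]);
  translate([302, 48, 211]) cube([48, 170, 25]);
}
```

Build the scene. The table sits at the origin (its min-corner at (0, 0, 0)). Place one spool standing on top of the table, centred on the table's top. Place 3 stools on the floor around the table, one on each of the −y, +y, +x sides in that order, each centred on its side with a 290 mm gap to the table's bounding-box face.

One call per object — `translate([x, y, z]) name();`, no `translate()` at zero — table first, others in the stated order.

table();
translate([506, 224, 695]) spool();
translate([519, -556, 0]) stool();
translate([519, 1114, 0]) stool();
translate([1678, 279, 0]) stool();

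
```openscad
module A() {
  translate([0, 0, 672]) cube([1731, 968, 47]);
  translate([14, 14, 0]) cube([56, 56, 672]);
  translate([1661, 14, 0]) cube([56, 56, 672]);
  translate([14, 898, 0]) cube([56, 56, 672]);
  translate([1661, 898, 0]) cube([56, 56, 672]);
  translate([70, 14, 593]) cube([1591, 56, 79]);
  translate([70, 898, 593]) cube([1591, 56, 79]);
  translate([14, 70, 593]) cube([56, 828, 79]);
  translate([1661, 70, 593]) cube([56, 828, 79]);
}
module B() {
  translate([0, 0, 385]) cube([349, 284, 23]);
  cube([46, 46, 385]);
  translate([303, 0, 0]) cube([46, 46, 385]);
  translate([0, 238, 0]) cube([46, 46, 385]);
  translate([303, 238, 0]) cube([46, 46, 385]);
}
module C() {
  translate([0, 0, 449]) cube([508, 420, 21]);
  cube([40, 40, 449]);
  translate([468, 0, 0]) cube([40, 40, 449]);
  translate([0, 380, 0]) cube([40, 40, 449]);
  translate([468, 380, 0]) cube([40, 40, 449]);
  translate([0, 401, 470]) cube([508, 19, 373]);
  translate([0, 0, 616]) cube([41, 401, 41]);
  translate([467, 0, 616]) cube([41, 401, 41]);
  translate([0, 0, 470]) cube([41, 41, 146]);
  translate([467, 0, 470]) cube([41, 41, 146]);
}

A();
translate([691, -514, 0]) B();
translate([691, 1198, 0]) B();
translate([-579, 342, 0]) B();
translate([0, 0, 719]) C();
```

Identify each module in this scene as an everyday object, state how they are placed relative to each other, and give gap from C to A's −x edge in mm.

A is a table. B is a stool. C is a chair. Three stools sit around the table at the −y, +y, −x sides. The chair is on top of the table. The gap from the chair to the table's −x edge is 0 mm.

The chair's min-x is at 0; the table's min-x is 0; gap = 0 mm.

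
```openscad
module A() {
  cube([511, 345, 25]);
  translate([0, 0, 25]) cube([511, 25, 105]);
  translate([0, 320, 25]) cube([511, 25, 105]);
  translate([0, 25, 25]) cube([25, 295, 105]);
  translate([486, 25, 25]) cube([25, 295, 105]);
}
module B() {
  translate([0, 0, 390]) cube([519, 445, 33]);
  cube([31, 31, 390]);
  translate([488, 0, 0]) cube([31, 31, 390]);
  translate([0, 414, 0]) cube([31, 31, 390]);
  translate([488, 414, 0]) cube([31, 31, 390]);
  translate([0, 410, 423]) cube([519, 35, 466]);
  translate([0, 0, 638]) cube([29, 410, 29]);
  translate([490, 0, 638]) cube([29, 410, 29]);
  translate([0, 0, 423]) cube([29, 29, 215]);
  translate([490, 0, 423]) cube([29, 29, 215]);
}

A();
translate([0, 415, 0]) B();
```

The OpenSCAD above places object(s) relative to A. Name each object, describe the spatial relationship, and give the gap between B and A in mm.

A is an open box. B is a chair. The chair is on the floor beside the open box on its +y side. The gap between the chair and the open box is 70 mm.

The chair's nearest face is 70 mm from the open box's +y face.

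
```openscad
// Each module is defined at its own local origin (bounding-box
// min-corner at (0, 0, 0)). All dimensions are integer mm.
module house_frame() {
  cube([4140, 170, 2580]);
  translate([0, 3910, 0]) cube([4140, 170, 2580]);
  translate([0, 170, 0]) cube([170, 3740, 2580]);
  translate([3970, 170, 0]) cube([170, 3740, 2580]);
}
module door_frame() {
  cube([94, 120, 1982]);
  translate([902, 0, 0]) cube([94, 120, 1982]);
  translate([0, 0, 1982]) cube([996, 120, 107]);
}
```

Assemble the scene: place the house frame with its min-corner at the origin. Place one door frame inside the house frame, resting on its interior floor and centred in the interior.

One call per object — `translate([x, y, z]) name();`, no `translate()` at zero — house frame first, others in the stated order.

house_frame();
translate([1572, 1980, 0]) door_frame();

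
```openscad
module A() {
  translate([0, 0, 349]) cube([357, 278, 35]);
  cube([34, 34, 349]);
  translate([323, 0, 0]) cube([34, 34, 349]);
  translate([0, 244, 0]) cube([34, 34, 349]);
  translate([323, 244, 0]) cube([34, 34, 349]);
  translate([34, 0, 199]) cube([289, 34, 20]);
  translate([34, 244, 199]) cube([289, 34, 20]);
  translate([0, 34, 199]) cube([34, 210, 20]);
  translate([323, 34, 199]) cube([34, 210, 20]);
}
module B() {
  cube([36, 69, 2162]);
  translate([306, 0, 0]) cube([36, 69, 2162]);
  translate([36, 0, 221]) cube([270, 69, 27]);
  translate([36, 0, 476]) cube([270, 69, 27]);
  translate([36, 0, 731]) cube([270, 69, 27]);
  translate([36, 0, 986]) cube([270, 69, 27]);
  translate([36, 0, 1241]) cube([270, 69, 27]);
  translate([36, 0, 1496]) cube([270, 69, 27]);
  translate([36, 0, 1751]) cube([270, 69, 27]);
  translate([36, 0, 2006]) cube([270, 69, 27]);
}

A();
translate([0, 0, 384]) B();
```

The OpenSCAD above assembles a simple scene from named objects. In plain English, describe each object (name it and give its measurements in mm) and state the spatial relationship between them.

A is a simple wooden stool: a rectangular seat 357 mm (x) by 278 mm (y), 35 mm thick, top face at z = 384 mm, on four square legs, each 34×34 mm in cross-section. The legs rest on z = 0, each flush with a corner of the seat. Four stretchers, 34 mm wide and 20 mm tall, connect adjacent legs with their undersides at z = 199 mm, each running between the inner faces of the legs it joins and aligned with the legs' outer faces on the other axis.

B is a straight ladder. Two 36×69 mm vertical rails, 2162 mm tall, stand 342 mm apart (outside-to-outside) with their front faces coplanar on the −y side. 8 rungs, each 69 mm deep and 27 mm tall, span between the inner faces of the rails, front faces flush with the rails. The lowest rung's underside is at z = 221 mm and rungs are spaced 255 mm apart (underside to underside).

The ladder is on top of the stool.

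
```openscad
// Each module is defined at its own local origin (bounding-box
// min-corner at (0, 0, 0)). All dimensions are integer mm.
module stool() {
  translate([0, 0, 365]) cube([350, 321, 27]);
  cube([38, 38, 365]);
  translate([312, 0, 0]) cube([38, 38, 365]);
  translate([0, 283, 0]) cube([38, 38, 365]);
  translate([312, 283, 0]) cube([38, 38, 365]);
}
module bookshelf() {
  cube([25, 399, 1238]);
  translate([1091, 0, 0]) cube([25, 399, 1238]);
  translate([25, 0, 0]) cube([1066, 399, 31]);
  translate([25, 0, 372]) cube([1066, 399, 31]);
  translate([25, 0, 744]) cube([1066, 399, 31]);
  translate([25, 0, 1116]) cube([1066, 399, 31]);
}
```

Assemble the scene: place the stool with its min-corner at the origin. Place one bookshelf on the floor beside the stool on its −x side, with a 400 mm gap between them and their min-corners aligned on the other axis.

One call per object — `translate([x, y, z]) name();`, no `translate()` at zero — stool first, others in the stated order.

stool();
translate([-1516, 0, 0]) bookshelf();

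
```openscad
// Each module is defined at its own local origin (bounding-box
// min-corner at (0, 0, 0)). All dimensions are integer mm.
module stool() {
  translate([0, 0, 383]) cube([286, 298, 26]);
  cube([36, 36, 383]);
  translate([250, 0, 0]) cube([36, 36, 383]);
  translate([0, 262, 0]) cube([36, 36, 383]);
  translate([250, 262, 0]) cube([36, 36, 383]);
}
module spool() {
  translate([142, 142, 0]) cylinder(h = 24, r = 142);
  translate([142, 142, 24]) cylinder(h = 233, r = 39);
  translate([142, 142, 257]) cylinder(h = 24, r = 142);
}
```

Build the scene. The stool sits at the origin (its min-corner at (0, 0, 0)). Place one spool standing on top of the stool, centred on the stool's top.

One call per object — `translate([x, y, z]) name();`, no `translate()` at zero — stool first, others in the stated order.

stool();
translate([1, 7, 409]) spool();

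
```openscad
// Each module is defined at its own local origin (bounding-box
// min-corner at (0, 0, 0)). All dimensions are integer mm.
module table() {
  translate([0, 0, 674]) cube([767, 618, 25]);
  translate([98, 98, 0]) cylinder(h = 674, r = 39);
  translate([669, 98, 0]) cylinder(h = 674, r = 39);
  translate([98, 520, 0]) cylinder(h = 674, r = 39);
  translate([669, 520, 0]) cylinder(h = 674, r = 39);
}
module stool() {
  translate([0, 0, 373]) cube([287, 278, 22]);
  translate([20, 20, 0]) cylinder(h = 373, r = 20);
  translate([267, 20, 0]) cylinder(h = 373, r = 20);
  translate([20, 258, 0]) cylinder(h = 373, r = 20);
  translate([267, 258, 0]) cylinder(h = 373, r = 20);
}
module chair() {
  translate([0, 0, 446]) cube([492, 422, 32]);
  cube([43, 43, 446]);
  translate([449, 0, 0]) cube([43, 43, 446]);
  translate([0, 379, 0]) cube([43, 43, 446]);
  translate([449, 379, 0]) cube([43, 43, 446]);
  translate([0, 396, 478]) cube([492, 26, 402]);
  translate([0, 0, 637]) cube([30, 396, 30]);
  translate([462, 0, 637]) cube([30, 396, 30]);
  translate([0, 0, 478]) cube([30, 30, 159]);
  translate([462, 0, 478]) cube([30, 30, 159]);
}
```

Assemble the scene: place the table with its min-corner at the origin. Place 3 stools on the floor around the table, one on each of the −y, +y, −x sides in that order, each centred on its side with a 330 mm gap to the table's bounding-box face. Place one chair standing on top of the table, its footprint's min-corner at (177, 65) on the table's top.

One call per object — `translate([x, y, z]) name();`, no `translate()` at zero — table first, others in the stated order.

table();
translate([240, -608, 0]) stool();
translate([240, 948, 0]) stool();
translate([-617, 170, 0]) stool();
translate([177, 65, 699]) chair();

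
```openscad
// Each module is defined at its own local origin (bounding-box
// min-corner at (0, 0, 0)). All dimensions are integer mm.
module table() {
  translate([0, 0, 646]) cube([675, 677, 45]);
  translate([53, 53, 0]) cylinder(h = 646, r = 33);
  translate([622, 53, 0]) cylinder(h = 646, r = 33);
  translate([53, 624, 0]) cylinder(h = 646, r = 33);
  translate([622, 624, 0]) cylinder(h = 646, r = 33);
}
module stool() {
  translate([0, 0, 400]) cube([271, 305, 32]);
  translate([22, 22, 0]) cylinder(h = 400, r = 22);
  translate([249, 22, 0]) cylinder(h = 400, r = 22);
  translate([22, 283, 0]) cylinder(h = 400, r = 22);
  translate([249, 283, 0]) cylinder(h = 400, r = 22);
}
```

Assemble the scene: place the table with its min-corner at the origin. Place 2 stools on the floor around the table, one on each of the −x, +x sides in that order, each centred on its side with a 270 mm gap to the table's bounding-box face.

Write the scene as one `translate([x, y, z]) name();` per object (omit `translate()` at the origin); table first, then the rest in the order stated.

table();
translate([-541, 186, 0]) stool();
translate([945, 186, 0]) stool();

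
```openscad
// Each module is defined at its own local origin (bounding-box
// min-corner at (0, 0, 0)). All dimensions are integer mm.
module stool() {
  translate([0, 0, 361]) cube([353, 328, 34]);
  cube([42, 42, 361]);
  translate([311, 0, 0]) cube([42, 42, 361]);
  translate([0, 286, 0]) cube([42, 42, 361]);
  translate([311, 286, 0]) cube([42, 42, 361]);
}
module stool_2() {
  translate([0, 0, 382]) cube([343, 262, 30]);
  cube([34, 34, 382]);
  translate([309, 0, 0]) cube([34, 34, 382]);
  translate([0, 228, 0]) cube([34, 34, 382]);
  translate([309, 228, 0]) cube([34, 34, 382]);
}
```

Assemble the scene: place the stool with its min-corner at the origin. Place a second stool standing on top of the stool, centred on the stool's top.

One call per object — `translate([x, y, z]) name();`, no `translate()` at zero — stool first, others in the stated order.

stool();
translate([5, 33, 395]) stool_2();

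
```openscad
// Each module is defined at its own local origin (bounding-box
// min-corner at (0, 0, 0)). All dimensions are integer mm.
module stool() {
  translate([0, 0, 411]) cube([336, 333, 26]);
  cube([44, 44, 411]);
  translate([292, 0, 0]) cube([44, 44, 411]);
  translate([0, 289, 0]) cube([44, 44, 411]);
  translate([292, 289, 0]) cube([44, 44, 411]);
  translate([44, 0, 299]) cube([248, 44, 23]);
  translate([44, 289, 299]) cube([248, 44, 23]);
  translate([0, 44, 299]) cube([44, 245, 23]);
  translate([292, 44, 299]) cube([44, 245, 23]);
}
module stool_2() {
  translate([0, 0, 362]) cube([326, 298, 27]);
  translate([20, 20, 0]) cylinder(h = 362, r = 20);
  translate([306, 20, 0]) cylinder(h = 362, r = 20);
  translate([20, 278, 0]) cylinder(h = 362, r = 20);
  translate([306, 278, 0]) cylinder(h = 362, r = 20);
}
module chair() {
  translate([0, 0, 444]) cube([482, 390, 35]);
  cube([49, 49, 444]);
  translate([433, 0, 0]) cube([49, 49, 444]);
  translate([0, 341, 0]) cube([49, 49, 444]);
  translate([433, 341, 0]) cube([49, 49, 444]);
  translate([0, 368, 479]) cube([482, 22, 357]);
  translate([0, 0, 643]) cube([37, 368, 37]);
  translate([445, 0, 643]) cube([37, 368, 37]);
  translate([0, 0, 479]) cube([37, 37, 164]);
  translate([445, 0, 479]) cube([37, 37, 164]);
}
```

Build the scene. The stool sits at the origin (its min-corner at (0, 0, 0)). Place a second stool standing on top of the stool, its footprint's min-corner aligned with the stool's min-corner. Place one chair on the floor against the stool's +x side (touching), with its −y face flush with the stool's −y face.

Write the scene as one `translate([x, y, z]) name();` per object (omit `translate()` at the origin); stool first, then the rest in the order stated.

stool();
translate([0, 0, 437]) stool_2();
translate([336, 0, 0]) chair();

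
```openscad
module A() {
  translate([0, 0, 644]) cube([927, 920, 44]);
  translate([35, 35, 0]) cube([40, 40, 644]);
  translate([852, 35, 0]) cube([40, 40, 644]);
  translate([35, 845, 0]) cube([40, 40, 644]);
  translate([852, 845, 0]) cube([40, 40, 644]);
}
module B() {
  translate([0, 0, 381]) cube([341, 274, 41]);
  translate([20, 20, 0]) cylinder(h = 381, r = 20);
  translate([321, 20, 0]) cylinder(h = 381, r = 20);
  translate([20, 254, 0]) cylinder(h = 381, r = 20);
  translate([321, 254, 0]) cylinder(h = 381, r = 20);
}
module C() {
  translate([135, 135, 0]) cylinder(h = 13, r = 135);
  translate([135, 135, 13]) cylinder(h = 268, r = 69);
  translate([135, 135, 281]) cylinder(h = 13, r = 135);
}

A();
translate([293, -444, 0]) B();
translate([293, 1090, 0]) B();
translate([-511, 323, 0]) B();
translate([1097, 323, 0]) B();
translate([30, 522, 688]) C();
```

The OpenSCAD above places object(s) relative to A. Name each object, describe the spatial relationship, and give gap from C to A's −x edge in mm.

A is a table. B is a stool. C is a spool. Four stools sit around the table at the −y, +y, −x, +x sides. The spool is on top of the table. The gap from the spool to the table's −x edge is 30 mm.

The spool's min-x is at 30; the table's min-x is 0; gap = 30 mm.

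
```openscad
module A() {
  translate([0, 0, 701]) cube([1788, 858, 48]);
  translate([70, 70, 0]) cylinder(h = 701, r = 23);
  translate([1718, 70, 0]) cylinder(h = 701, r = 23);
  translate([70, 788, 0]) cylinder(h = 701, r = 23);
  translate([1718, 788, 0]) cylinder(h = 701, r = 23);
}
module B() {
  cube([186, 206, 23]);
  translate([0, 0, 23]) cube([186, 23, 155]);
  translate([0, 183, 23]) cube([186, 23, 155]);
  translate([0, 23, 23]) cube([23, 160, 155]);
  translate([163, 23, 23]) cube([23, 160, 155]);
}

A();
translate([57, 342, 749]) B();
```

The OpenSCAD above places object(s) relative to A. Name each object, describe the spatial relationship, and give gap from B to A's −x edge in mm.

The open box's min-x is at 57; the table's min-x is 0; gap = 57 mm.

A is a table. B is an open box. The open box is on top of the table. The gap from the open box to the table's −x edge is 57 mm.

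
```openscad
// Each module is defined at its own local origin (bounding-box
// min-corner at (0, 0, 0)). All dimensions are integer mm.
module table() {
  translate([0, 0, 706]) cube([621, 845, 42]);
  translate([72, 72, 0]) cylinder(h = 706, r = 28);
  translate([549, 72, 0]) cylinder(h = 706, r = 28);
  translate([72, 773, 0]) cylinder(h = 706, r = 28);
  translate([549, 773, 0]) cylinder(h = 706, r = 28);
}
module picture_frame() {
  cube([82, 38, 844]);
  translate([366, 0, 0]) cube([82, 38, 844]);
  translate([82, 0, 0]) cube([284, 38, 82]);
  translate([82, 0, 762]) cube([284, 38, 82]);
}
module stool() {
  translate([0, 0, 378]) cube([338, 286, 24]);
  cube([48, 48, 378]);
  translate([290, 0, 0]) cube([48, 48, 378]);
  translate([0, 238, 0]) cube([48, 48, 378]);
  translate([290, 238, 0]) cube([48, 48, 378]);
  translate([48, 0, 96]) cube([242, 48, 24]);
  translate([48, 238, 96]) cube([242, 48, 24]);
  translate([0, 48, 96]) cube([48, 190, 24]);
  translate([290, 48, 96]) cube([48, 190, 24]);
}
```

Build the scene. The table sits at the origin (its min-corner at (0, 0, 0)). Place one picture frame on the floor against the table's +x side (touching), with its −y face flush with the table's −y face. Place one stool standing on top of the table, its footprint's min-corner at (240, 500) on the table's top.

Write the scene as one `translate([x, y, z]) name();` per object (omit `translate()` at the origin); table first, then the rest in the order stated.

table();
translate([621, 0, 0]) picture_frame();
translate([240, 500, 748]) stool();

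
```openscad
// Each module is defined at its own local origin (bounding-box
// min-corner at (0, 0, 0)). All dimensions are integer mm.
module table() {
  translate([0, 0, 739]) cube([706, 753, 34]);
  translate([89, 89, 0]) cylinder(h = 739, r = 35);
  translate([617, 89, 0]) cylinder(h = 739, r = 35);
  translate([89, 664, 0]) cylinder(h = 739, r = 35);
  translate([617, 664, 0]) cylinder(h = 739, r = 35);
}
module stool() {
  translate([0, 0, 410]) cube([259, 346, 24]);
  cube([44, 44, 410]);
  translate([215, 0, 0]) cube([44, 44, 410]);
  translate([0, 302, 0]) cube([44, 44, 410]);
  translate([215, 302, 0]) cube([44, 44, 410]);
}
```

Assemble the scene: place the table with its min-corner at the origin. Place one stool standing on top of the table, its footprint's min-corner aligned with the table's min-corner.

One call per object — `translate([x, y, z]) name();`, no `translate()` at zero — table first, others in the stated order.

table();
translate([0, 0, 773]) stool();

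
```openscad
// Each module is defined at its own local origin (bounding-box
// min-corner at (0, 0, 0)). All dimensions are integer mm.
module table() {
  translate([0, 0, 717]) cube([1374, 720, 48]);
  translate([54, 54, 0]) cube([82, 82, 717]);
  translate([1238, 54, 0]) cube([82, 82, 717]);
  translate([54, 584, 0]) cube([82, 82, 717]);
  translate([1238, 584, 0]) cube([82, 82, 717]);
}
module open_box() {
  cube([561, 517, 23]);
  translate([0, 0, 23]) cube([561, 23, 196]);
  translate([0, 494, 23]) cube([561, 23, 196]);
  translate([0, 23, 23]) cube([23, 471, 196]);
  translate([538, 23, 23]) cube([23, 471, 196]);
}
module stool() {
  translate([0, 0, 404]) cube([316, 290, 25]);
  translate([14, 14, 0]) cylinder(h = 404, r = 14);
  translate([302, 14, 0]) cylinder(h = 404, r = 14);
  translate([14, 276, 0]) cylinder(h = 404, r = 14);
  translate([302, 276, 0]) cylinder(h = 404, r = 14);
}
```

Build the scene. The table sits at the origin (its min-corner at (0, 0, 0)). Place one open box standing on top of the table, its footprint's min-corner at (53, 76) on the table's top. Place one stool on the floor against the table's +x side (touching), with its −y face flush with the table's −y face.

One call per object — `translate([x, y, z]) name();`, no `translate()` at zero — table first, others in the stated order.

table();
translate([53, 76, 765]) open_box();
translate([1374, 0, 0]) stool();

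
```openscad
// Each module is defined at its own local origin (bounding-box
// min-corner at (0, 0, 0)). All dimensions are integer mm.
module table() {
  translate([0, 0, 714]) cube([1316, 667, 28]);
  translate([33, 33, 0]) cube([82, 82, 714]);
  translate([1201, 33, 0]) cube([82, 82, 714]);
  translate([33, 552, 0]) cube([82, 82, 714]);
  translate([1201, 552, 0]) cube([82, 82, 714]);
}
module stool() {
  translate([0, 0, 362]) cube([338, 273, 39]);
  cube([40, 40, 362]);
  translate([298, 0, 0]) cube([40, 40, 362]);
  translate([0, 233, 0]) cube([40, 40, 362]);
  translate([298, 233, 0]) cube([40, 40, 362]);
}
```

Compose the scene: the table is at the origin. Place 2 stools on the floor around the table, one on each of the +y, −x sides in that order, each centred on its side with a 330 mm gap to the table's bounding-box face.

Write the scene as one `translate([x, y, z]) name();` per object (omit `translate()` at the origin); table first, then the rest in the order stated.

table();
translate([489, 997, 0]) stool();
translate([-668, 197, 0]) stool();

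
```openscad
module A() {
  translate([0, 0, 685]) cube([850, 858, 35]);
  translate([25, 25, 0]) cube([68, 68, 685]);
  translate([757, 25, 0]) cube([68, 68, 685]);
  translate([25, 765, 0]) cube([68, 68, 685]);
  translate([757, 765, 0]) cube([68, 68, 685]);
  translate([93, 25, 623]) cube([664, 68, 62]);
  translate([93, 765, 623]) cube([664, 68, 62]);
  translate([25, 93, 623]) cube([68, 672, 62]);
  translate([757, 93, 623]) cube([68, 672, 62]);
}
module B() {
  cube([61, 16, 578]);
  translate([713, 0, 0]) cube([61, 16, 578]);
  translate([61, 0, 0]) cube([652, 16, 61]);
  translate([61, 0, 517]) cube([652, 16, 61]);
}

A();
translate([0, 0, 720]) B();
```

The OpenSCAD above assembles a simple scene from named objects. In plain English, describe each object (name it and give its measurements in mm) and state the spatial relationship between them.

A is a table with a 850×858 mm rectangular top, 35 mm thick, top surface at z = 720 mm, supported by four 68×68 mm square legs, each inset 25 mm from the nearest pair of top edges, running from the floor. Four apron rails, 68 mm thick and 62 mm tall, run between adjacent legs with their top edges flush with the underside of the top and their outer faces flush with the legs' outer faces.

B is a picture frame with a 652×456 mm rectangular opening (x by z) and a uniform 61 mm border on every side. Frame depth is 16 mm along y. It is built from two vertical stiles running the full outside height and two horizontal rails spanning the gap between the stiles.

The picture frame is on top of the table.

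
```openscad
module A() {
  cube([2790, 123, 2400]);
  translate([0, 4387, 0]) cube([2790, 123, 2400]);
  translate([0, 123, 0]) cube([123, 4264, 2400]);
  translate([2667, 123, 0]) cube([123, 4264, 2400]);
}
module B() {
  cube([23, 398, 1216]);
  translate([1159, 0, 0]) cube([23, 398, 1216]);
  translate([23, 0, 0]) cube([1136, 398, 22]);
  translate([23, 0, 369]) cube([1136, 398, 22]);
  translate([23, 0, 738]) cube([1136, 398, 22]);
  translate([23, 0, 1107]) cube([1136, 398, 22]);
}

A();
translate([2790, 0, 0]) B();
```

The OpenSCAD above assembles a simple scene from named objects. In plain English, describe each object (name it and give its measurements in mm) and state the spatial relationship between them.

A is the wall frame of a small rectangular building: four walls, each 2400 mm tall and 123 mm thick, enclosing a footprint 2790 mm (x) by 4510 mm (y) outside-to-outside, with no floor or roof. The front and back walls (the −y and +y sides) span the full width; the two side walls fit between them.

B is an open bookshelf. Two side panels, each 23 mm thick, 398 mm deep and 1216 mm tall, stand 1182 mm apart (outside-to-outside). Between them sit 4 shelves, each 22 mm thick and 398 mm deep, spanning the full gap between the sides. The bottom shelf rests on the floor (its underside at z = 0) and the clear gap between one shelf's top and the next shelf's underside is 347 mm.

The bookshelf is against the house frame's +x side, with their −y faces flush.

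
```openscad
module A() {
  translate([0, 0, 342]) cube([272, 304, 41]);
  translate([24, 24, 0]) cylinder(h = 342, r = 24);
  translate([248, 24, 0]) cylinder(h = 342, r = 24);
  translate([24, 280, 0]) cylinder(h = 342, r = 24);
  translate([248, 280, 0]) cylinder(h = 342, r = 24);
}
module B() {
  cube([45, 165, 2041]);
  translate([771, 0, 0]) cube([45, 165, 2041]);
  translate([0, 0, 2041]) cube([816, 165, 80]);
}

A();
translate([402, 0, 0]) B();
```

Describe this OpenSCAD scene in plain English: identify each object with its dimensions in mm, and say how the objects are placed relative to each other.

A is a simple wooden stool: a rectangular seat 272 mm (x) by 304 mm (y), 41 mm thick, top face at z = 383 mm, on four round legs, each 48 mm in diameter. The legs rest on z = 0, each leg's axis is inset half a diameter from the nearest pair of seat edges (so the leg's bounding box is flush with the corner).

B is a rectangular door frame: two vertical jambs of 45×165 mm section, 2041 mm tall, with a clear opening 726 mm wide between their inner faces. A header 80 mm tall and 165 mm deep lies on top of the jambs and spans the full outside width.

The door frame is on the floor beside the stool on its +x side.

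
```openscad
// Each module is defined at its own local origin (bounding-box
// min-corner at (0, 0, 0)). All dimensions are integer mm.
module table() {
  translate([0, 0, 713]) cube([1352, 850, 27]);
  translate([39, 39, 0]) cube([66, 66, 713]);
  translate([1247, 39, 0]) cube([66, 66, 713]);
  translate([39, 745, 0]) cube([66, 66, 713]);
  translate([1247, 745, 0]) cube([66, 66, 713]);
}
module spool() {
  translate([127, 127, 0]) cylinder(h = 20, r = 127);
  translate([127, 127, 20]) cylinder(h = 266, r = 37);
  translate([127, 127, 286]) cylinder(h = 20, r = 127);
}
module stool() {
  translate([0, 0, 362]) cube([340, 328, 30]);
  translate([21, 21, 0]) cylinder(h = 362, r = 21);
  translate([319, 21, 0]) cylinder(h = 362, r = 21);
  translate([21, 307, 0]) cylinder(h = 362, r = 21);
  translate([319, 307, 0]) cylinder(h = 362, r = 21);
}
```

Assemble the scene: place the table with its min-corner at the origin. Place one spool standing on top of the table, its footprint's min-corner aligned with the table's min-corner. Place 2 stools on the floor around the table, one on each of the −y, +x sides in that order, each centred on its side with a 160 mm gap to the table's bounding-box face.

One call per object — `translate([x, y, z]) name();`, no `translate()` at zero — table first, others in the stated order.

table();
translate([0, 0, 740]) spool();
translate([506, -488, 0]) stool();
translate([1512, 261, 0]) stool();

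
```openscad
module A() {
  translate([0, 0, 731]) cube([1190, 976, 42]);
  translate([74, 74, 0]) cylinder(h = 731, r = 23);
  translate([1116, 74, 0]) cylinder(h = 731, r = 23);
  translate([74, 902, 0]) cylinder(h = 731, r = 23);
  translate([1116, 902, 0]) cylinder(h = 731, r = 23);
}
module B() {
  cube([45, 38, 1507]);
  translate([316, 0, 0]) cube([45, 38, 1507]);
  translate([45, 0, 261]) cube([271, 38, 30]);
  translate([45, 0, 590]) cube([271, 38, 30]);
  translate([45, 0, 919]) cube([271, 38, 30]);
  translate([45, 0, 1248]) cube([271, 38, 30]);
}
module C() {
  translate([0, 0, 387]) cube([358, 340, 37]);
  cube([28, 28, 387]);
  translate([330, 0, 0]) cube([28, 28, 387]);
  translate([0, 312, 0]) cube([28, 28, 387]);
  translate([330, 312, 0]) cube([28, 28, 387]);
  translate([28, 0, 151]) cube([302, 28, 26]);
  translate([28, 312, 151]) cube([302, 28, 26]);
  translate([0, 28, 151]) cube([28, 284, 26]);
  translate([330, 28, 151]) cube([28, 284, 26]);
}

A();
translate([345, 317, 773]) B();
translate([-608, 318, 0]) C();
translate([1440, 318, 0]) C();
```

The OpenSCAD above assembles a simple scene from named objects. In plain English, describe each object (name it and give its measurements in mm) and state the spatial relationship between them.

A is a table: top 1190 mm (x) × 976 mm (y), 42 mm thick, upper face at z = 773 mm, on four round legs of 46 mm diameter, each leg's bounding box inset 51 mm from the nearest pair of top edges, running from z = 0 to the bottom of the top.

B is a wooden ladder with two side rails of 45×38 mm section and 1507 mm height, set 361 mm apart overall. Between them run 4 rectangular rungs (38 mm deep, 30 mm thick), front faces flush with the rails' −y face. The bottom of the first rung is 261 mm above the floor and each subsequent rung is 329 mm higher than the one below.

C is a four-legged stool. The seat is a 358×340×37 mm slab whose top surface is at z = 424 mm; four square legs, each 28×28 mm in cross-section, run from the floor (z = 0) to the underside of the seat, each flush with a corner of the seat. Four stretchers, 28 mm wide and 26 mm tall, connect adjacent legs with their undersides at z = 151 mm, each running between the inner faces of the legs it joins and aligned with the legs' outer faces on the other axis.

The ladder is on top of the table. Two stools sit around the table at the −x, +x sides.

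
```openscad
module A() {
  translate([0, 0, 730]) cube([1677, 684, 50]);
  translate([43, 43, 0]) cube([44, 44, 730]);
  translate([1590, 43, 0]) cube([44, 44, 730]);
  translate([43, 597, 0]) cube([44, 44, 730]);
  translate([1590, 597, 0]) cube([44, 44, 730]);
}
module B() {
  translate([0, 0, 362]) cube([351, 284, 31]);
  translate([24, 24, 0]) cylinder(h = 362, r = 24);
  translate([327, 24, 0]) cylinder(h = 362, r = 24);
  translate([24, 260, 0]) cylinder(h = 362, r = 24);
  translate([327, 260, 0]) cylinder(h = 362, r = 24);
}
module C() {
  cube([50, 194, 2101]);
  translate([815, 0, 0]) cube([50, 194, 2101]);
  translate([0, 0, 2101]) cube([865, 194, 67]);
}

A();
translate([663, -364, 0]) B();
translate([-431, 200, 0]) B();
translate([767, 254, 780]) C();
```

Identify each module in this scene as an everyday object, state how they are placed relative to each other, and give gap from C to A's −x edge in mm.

The door frame's min-x is at 767; the table's min-x is 0; gap = 767 mm.

A is a table. B is a stool. C is a door frame. Two stools sit around the table at the −y, −x sides. The door frame is on top of the table. The gap from the door frame to the table's −x edge is 767 mm.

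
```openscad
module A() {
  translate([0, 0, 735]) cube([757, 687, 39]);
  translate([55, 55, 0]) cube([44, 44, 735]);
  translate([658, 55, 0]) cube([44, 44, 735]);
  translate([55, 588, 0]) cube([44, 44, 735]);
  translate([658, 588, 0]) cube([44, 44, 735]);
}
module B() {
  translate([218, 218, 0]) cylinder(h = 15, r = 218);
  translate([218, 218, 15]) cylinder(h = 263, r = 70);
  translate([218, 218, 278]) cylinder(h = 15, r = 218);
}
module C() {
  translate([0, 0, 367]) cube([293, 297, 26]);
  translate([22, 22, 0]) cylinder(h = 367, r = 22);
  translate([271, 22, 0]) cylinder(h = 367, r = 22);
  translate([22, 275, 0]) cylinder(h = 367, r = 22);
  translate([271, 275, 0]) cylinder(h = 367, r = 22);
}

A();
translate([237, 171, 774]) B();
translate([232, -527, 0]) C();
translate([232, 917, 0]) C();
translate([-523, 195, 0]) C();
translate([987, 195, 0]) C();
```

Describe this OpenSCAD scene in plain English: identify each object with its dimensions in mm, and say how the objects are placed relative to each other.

A is a table with a 757×687 mm rectangular top, 39 mm thick, top surface at z = 774 mm, supported by four 44×44 mm square legs, each inset 55 mm from the nearest pair of top edges, running from the floor.

B is a spool: two coaxial disc flanges of radius 218 mm and thickness 15 mm, joined by a core cylinder of radius 70 mm and height 263 mm. The lower flange rests on z = 0 and the three cylinders share a vertical axis.

C is a four-legged stool. The seat is 293×297 mm, 26 mm thick, top at z = 393 mm. It stands on four round legs, each 44 mm in diameter, from z = 0 to the seat underside, each leg's axis is inset half a diameter from the nearest pair of seat edges (so the leg's bounding box is flush with the corner).

The spool is on top of the table. Four stools sit around the table at the −y, +y, −x, +x sides.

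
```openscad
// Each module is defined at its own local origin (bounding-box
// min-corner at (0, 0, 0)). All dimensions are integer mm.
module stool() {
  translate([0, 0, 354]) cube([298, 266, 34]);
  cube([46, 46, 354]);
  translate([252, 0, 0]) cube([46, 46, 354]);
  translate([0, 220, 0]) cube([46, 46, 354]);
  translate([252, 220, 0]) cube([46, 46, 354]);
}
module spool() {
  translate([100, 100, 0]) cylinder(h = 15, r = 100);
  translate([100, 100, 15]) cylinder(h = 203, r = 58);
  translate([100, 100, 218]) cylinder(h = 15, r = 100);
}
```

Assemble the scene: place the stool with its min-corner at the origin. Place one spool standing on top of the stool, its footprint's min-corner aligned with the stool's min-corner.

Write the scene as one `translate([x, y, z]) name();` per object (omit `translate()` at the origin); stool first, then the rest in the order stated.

stool();
translate([0, 0, 388]) spool();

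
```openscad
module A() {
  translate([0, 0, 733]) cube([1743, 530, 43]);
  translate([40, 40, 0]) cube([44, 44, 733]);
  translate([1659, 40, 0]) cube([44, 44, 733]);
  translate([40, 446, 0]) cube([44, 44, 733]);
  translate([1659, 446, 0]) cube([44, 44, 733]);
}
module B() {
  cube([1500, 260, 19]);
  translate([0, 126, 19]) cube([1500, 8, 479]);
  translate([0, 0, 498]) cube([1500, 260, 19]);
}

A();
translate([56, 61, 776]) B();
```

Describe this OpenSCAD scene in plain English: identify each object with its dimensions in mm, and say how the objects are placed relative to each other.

A is a table: top 1743 mm (x) × 530 mm (y), 43 mm thick, upper face at z = 776 mm, on four 44×44 mm square legs, each inset 40 mm from the nearest pair of top edges, running from z = 0 to the bottom of the top.

B is an I-beam lying along x, 1500 mm long. Overall section height 517 mm. Two flanges 260 mm wide (y) and 19 mm thick, one on the floor and one at the top; a web 8 mm thick runs between them, centred on the flange width.

The I-beam is on top of the table.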